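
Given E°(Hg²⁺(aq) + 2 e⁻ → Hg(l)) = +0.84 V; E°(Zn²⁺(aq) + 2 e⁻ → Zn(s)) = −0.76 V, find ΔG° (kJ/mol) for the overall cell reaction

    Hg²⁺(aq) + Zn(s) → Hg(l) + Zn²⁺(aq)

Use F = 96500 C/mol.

In the reaction as written Hg²⁺(aq) is reduced, so the Hg²⁺/Hg couple is the cathode and Zn²⁺/Zn is the anode.
E°cell = +0.84 − (−0.76) = +1.60 V; balancing electrons gives n = 2.
ΔG° = −nFE°cell = −(2)(96500)(+1.60) J/mol = −309 kJ/mol.

−309 kJ/mol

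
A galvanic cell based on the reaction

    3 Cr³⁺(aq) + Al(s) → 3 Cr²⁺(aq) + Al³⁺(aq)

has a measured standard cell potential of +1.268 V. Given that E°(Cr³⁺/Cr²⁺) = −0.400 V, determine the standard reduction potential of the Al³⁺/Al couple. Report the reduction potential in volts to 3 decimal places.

−1.668 V

In the reaction as written the Cr³⁺/Cr²⁺ couple is reduced (cathode) and Al³⁺/Al is oxidized (anode), so E°cell = E°(Cr³⁺/Cr²⁺) − E°(Al³⁺/Al).
E°(Al³⁺/Al) = E°(cathode) − E°cell = −0.400 − (+1.268) = −1.668 V.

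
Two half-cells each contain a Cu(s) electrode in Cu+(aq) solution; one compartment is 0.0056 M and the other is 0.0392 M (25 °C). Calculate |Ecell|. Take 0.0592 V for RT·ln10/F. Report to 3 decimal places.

0.050 V

For a concentration cell E°cell = 0, since both electrodes use the same couple.
The compartment with the higher Cu+(aq) concentration (0.0392 M) acts as the cathode; ions are reduced there and produced at the dilute (0.0056 M) anode.
With n = 1, Ecell = −(0.0592/1)·log([dilute]/[conc]) = −(0.0592/1)·log(0.0056/0.0392) = +0.050 V.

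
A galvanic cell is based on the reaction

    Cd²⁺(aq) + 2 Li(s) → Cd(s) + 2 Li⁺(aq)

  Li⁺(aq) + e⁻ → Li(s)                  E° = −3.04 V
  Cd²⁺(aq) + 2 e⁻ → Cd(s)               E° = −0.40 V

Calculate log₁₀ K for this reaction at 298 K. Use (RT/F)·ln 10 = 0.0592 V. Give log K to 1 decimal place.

The Cd²⁺/Cd couple is reduced (cathode); E°cell = −0.40 − (−3.04) = +2.64 V with n = 2.
At equilibrium E = 0, so log K = nE°cell / 0.0592 = (2)(+2.64) / 0.0592 = 89.2.

log K = 89.2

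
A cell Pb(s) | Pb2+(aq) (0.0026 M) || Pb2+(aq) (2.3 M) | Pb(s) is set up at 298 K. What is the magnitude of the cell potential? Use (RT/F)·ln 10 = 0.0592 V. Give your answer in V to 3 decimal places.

0.087 V

For a concentration cell E°cell = 0, since both electrodes use the same couple.
The compartment with the higher Pb2+(aq) concentration (2.3 M) acts as the cathode; ions are reduced there and produced at the dilute (0.0026 M) anode.
With n = 2, Ecell = −(0.0592/2)·log([dilute]/[conc]) = −(0.0592/2)·log(0.0026/2.3) = +0.087 V.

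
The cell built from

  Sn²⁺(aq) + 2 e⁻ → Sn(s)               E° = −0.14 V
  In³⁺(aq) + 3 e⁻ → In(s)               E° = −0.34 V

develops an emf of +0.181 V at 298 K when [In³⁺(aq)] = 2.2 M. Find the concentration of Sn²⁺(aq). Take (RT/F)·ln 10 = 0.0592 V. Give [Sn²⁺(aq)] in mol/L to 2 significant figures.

The Sn²⁺/Sn couple has the larger reduction potential, so it is the cathode: E°cell = −0.14 − (−0.34) = +0.20 V and n = 6.
Rearranging E = E° − (0.0592/n)·log Q gives log Q = 6(+0.20 − (+0.181))/0.0592 = 1.926.
For 3 Sn²⁺(aq) + 2 In(s) → 3 Sn(s) + 2 In³⁺(aq), the reaction quotient is Q = [In³⁺(aq)]^2 / [Sn²⁺(aq)]^3.
Isolating [Sn²⁺(aq)] in Q = 10^{1.926} yields log [Sn²⁺(aq)] = −0.414, i.e. 0.39 M.

0.39 M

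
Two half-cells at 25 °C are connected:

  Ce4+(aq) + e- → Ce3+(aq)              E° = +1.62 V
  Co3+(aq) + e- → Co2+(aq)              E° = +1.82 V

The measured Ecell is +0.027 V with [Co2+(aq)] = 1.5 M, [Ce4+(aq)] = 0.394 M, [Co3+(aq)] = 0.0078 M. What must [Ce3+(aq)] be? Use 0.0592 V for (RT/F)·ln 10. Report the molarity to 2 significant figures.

0.091 M

Co³⁺/Co²⁺ is the cathode (higher E°); E°cell = +1.82 − (+1.62) = +0.20 V with n = 1.
Since E = E° − (0.0592/n)·log Q, log Q = n(E° − E)/0.0592 = 2.922.
The balanced reaction is Co3+(aq) + Ce3+(aq) → Co2+(aq) + Ce4+(aq), so Q = ([Co2+(aq)]·[Ce4+(aq)]) / ([Co3+(aq)]·[Ce3+(aq)]).
Isolating [Ce3+(aq)] in Q = 10^{2.922} yields log [Ce3+(aq)] = −1.043, i.e. 0.091 M.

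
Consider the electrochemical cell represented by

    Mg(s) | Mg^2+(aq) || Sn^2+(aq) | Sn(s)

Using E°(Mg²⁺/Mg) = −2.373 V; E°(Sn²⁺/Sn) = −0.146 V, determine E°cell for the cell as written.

By convention the left-hand electrode in cell notation is the anode (oxidation) and the right-hand electrode is the cathode (reduction).
E°cell = E°(right) − E°(left) = −0.146 − (−2.373) = +2.227 V.

+2.227 V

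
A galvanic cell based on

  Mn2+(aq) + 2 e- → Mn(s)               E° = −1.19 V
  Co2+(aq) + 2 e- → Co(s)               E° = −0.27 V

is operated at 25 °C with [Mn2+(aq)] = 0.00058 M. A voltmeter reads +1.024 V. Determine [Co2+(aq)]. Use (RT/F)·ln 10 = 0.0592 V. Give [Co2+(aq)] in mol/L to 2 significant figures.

1.9 M

With Co²⁺/Co at the cathode and Mn²⁺/Mn at the anode, E°cell = −0.27 − (−1.19) = +0.92 V (n = 2).
From the Nernst equation, log Q = n(E° − E)/0.0592 = 2·(+0.92 − (+1.024))/0.0592 = −3.514.
Balancing electrons gives Co2+(aq) + Mn(s) → Co(s) + Mn2+(aq); thus Q = [Mn2+(aq)] / [Co2+(aq)].
Solving for the unknown gives log [Co2+(aq)] = 0.277, so [Co2+(aq)] ≈ 1.9 M.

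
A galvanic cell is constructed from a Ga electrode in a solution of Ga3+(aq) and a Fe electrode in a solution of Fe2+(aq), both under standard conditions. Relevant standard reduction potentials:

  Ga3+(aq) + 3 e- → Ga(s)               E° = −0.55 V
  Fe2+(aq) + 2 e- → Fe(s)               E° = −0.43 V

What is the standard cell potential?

+0.12 V

The Fe²⁺/Fe couple has the higher E°, so Fe ion is reduced (cathode) and Ga is oxidized (anode).
E°cell = E°(cathode) − E°(anode) = −0.43 − (−0.55) = +0.12 V.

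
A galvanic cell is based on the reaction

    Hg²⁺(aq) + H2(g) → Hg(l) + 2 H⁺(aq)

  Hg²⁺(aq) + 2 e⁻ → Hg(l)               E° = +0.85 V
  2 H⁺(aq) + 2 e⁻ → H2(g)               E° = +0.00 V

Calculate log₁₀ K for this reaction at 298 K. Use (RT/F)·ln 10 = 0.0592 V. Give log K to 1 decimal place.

The Hg²⁺/Hg couple is reduced (cathode); E°cell = +0.85 − (+0.00) = +0.85 V with n = 2.
At equilibrium E = 0, so log K = nE°cell / 0.0592 = (2)(+0.85) / 0.0592 = 28.7.

log K = 28.7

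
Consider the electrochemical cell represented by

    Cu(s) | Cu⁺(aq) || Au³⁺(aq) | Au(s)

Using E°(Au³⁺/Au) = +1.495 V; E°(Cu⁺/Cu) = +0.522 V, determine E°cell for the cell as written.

By convention the left-hand electrode in cell notation is the anode (oxidation) and the right-hand electrode is the cathode (reduction).
E°cell = E°(right) − E°(left) = +1.495 − (+0.522) = +0.973 V.

+0.973 V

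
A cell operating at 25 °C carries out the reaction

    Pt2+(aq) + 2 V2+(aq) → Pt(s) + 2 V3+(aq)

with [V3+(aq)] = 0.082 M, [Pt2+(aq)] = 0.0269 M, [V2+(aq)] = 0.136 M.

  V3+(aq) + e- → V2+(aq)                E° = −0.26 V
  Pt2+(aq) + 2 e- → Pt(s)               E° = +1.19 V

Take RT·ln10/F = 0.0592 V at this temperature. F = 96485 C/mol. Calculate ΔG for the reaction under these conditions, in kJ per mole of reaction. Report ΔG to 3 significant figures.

With Pt²⁺/Pt reduced at the cathode, E°cell = +1.19 − (−0.26) = +1.45 V and n = 2.
Here Q = [V3+(aq)]^2 / ([Pt2+(aq)]·[V2+(aq)]^2) = 13.5 (log Q = 1.131), giving E = +1.45 − (0.0592/2)·(1.131) = +1.4165 V.
ΔG = −nFE = −(2)(96485)(+1.4165) J/mol = −273 kJ/mol.

−273 kJ/mol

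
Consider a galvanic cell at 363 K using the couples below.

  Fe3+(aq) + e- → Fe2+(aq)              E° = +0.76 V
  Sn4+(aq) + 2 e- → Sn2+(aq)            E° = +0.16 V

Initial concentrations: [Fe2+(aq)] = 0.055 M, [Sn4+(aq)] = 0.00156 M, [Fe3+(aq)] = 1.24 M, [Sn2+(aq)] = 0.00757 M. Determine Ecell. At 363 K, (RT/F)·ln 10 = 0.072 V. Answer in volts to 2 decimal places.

+0.72 V

The Fe³⁺/Fe²⁺ couple has the more positive E°, so it is the cathode; Sn⁴⁺/Sn²⁺ is the anode.
The standard potential is +0.76 − (+0.16) = +0.60 V and the balanced reaction transfers n = 2 electrons.
Balancing gives 2 Fe3+(aq) + Sn2+(aq) → 2 Fe2+(aq) + Sn4+(aq); hence Q = ([Fe2+(aq)]^2·[Sn4+(aq)]) / ([Fe3+(aq)]^2·[Sn2+(aq)]) = 0.000405 (log Q = −3.392).
E = E° − (0.072/n)·log Q = +0.60 − (0.072/2)(−3.392) = +0.72 V.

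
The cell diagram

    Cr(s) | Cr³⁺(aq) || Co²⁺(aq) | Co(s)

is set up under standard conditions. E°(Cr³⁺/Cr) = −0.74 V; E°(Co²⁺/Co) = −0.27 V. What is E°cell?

By convention the left-hand electrode in cell notation is the anode (oxidation) and the right-hand electrode is the cathode (reduction).
E°cell = E°(right) − E°(left) = −0.27 − (−0.74) = +0.47 V.

+0.47 V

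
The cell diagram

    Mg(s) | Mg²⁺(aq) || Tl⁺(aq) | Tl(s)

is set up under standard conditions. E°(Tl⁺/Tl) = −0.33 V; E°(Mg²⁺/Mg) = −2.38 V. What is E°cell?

By convention the left-hand electrode in cell notation is the anode (oxidation) and the right-hand electrode is the cathode (reduction).
E°cell = E°(right) − E°(left) = −0.33 − (−2.38) = +2.05 V.

+2.05 V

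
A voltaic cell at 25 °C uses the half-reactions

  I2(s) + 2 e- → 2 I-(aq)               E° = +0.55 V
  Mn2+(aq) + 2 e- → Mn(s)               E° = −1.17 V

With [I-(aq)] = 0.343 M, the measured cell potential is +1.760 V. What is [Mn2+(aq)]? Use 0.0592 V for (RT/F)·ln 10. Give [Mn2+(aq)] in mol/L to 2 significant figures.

0.38 M

The I₂/I⁻ couple has the larger reduction potential, so it is the cathode: E°cell = +0.55 − (−1.17) = +1.72 V and n = 2.
From the Nernst equation, log Q = n(E° − E)/0.0592 = 2·(+1.72 − (+1.760))/0.0592 = −1.351.
Balancing electrons gives I2(s) + Mn(s) → 2 I-(aq) + Mn2+(aq); thus Q = [I-(aq)]^2·[Mn2+(aq)].
Substituting the known concentrations and solving, log [Mn2+(aq)] = −0.422 and [Mn2+(aq)] = 0.38 M.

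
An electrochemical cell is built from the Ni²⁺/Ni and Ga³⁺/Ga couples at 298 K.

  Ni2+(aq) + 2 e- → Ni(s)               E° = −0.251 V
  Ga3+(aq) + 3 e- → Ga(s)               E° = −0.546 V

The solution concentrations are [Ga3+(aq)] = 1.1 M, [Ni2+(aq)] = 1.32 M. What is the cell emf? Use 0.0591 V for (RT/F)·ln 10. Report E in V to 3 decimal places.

Since E°(Ni²⁺/Ni) > E°(Ga³⁺/Ga), Ni²⁺/Ni serves as the cathode.
The standard potential is −0.251 − (−0.546) = +0.295 V and the balanced reaction transfers n = 6 electrons.
For the overall reaction 3 Ni2+(aq) + 2 Ga(s) → 3 Ni(s) + 2 Ga3+(aq), Q = [Ga3+(aq)]^2 / [Ni2+(aq)]^3 = 0.526, giving log Q = −0.279.
E = E° − (0.0591/n)·log Q = +0.295 − (0.0591/6)(−0.279) = +0.298 V.

+0.298 V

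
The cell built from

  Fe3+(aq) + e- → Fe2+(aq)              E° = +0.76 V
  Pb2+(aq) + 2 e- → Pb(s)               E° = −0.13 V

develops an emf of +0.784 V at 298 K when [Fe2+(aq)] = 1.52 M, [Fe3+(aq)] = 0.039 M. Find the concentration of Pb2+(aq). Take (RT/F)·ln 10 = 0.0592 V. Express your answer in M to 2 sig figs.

2.5 M

Fe³⁺/Fe²⁺ is the cathode (higher E°); E°cell = +0.76 − (−0.13) = +0.89 V with n = 2.
From the Nernst equation, log Q = n(E° − E)/0.0592 = 2·(+0.89 − (+0.784))/0.0592 = 3.581.
Balancing electrons gives 2 Fe3+(aq) + Pb(s) → 2 Fe2+(aq) + Pb2+(aq); thus Q = ([Fe2+(aq)]^2·[Pb2+(aq)]) / [Fe3+(aq)]^2.
Solving for the unknown gives log [Pb2+(aq)] = 0.399, so [Pb2+(aq)] ≈ 2.5 M.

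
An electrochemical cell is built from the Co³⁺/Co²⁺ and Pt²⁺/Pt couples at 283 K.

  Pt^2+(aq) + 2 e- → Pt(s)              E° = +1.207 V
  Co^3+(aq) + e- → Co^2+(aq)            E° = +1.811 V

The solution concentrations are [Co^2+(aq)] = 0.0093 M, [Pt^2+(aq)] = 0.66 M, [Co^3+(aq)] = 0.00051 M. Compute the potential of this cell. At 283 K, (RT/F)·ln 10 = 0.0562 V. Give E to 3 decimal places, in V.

+0.538 V

Since E°(Co³⁺/Co²⁺) > E°(Pt²⁺/Pt), Co³⁺/Co²⁺ serves as the cathode.
E°cell = E°cat − E°an = +1.811 − (+1.207) = +0.604 V; n = 2.
Balancing gives 2 Co^3+(aq) + Pt(s) → 2 Co^2+(aq) + Pt^2+(aq); hence Q = ([Co^2+(aq)]^2·[Pt^2+(aq)]) / [Co^3+(aq)]^2 = 219 (log Q = 2.341).
E = E° − (0.0562/n)·log Q = +0.604 − (0.0562/2)(2.341) = +0.538 V.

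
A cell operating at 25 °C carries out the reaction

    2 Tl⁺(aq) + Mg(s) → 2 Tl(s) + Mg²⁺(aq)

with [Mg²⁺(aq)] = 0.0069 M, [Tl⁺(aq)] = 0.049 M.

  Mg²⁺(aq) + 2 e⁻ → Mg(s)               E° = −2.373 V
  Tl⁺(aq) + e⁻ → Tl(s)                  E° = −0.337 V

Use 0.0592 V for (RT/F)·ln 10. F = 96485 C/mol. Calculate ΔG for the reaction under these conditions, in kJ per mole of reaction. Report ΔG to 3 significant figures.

The standard cell potential is −0.337 − (−2.373) = +2.036 V, with n = 2 electrons in the balanced equation.
Here Q = [Mg²⁺(aq)] / [Tl⁺(aq)]^2 = 2.87 (log Q = 0.458), giving E = +2.036 − (0.0592/2)·(0.458) = +2.0224 V.
ΔG = −nFE = −(2)(96485)(+2.0224) J/mol = −390 kJ/mol.

−390 kJ/mol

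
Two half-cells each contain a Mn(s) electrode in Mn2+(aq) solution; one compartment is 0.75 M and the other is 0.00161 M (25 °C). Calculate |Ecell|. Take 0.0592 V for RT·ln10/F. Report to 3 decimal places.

0.079 V

For a concentration cell E°cell = 0, since both electrodes use the same couple.
The compartment with the higher Mn2+(aq) concentration (0.75 M) acts as the cathode; ions are reduced there and produced at the dilute (0.00161 M) anode.
With n = 2, Ecell = −(0.0592/2)·log([dilute]/[conc]) = −(0.0592/2)·log(0.00161/0.75) = +0.079 V.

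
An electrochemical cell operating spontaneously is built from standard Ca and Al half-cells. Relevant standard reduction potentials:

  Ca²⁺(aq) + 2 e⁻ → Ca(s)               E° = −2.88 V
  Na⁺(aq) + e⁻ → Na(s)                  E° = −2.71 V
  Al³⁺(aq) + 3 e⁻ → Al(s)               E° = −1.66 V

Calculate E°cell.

The Al³⁺/Al couple has the higher E°, so Al ion is reduced (cathode) and Ca is oxidized (anode).
E°cell = E°(cathode) − E°(anode) = −1.66 − (−2.88) = +1.22 V.

+1.22 V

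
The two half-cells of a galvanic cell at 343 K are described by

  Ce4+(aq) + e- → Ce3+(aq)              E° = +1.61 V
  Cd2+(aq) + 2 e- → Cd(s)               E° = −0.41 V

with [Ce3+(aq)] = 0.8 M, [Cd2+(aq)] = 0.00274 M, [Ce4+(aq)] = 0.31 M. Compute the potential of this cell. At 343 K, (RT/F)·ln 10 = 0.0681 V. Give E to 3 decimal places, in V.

Ce⁴⁺/Ce³⁺ is reduced (cathode, E° = +1.61 V) and Cd²⁺/Cd is oxidized (anode).
The standard potential is +1.61 − (−0.41) = +2.02 V and the balanced reaction transfers n = 2 electrons.
For the overall reaction 2 Ce4+(aq) + Cd(s) → 2 Ce3+(aq) + Cd2+(aq), Q = ([Ce3+(aq)]^2·[Cd2+(aq)]) / [Ce4+(aq)]^2 = 0.0182, giving log Q = −1.739.
E = E° − (0.0681/n)·log Q = +2.02 − (0.0681/2)(−1.739) = +2.079 V.

+2.079 V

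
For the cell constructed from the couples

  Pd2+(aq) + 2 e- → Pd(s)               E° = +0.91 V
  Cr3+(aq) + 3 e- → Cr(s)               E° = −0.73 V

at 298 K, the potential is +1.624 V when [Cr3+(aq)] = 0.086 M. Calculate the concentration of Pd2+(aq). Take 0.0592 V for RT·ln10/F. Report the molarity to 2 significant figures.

0.056 M

With Pd²⁺/Pd at the cathode and Cr³⁺/Cr at the anode, E°cell = +0.91 − (−0.73) = +1.64 V (n = 6).
Since E = E° − (0.0592/n)·log Q, log Q = n(E° − E)/0.0592 = 1.622.
For 3 Pd2+(aq) + 2 Cr(s) → 3 Pd(s) + 2 Cr3+(aq), the reaction quotient is Q = [Cr3+(aq)]^2 / [Pd2+(aq)]^3.
Substituting the known concentrations and solving, log [Pd2+(aq)] = −1.251 and [Pd2+(aq)] = 0.056 M.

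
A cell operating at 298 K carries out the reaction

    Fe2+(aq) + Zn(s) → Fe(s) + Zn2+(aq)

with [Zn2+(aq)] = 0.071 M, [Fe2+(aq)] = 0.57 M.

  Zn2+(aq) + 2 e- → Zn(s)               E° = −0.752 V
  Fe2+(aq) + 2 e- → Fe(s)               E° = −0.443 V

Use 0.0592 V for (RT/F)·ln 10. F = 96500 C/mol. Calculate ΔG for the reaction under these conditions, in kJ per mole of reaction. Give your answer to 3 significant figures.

The standard cell potential is −0.443 − (−0.752) = +0.309 V, with n = 2 electrons in the balanced equation.
Here Q = [Zn2+(aq)] / [Fe2+(aq)] = 0.125 (log Q = −0.905), giving E = +0.309 − (0.0592/2)·(−0.905) = +0.3358 V.
ΔG = −nFE = −(2)(96500)(+0.3358) J/mol = −64.8 kJ/mol.

−64.8 kJ/mol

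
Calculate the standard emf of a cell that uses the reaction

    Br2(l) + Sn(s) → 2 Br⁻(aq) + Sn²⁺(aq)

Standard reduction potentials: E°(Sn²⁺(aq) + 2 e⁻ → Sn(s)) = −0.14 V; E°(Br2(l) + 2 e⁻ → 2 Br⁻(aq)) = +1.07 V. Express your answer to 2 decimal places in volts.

+1.21 V

In the reaction as written, Br2(l) is reduced (cathode) and Sn²⁺(aq) is produced by oxidation at the anode.
E°cell = E°(cathode) − E°(anode) = +1.07 − (−0.14) = +1.21 V.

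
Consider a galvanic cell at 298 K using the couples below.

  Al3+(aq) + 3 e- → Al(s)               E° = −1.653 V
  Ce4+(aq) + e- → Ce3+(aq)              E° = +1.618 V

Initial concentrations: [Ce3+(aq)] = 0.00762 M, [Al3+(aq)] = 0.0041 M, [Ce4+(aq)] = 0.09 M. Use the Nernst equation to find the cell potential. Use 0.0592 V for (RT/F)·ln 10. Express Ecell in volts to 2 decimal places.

+3.38 V

Since E°(Ce⁴⁺/Ce³⁺) > E°(Al³⁺/Al), Ce⁴⁺/Ce³⁺ serves as the cathode.
The standard potential is +1.618 − (−1.653) = +3.271 V and the balanced reaction transfers n = 3 electrons.
The balanced reaction is 3 Ce4+(aq) + Al(s) → 3 Ce3+(aq) + Al3+(aq), so Q = ([Ce3+(aq)]^3·[Al3+(aq)]) / [Ce4+(aq)]^3 = 2.49×10^−6 and log Q = −5.604.
By the Nernst equation, E = +3.271 − (0.0592/3)·(−5.604) = +3.38 V.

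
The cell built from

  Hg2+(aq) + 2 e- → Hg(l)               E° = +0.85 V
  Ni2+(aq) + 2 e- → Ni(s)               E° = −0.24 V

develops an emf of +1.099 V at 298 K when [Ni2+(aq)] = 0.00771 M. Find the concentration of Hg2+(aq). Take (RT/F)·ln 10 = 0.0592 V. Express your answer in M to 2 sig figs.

0.016 M

The Hg²⁺/Hg couple has the larger reduction potential, so it is the cathode: E°cell = +0.85 − (−0.24) = +1.09 V and n = 2.
From the Nernst equation, log Q = n(E° − E)/0.0592 = 2·(+1.09 − (+1.099))/0.0592 = −0.304.
Balancing electrons gives Hg2+(aq) + Ni(s) → Hg(l) + Ni2+(aq); thus Q = [Ni2+(aq)] / [Hg2+(aq)].
Solving for the unknown gives log [Hg2+(aq)] = −1.809, so [Hg2+(aq)] ≈ 0.016 M.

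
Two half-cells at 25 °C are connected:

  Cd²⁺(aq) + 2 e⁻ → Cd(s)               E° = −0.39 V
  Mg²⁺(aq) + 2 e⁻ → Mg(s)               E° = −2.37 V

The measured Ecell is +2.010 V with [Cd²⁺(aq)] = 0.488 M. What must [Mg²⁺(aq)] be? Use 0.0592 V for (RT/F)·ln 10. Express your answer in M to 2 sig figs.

0.047 M

The Cd²⁺/Cd couple has the larger reduction potential, so it is the cathode: E°cell = −0.39 − (−2.37) = +1.98 V and n = 2.
Rearranging E = E° − (0.0592/n)·log Q gives log Q = 2(+1.98 − (+2.010))/0.0592 = −1.014.
For Cd²⁺(aq) + Mg(s) → Cd(s) + Mg²⁺(aq), the reaction quotient is Q = [Mg²⁺(aq)] / [Cd²⁺(aq)].
Substituting the known concentrations and solving, log [Mg²⁺(aq)] = −1.326 and [Mg²⁺(aq)] = 0.047 M.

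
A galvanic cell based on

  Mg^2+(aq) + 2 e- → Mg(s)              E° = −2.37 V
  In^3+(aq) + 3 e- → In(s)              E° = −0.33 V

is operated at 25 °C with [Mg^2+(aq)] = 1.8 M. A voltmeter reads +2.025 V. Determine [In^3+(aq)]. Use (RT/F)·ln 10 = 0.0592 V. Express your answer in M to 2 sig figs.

0.42 M

With In³⁺/In at the cathode and Mg²⁺/Mg at the anode, E°cell = −0.33 − (−2.37) = +2.04 V (n = 6).
Since E = E° − (0.0592/n)·log Q, log Q = n(E° − E)/0.0592 = 1.520.
The balanced reaction is 2 In^3+(aq) + 3 Mg(s) → 2 In(s) + 3 Mg^2+(aq), so Q = [Mg^2+(aq)]^3 / [In^3+(aq)]^2.
Isolating [In^3+(aq)] in Q = 10^{1.520} yields log [In^3+(aq)] = −0.377, i.e. 0.42 M.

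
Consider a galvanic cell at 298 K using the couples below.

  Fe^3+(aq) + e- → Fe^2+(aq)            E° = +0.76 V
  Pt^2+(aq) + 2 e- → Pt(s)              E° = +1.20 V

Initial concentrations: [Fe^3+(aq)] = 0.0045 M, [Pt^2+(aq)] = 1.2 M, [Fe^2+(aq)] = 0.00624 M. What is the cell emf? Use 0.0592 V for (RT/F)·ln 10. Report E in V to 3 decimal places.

The Pt²⁺/Pt couple has the more positive E°, so it is the cathode; Fe³⁺/Fe²⁺ is the anode.
E°cell = +1.20 − (+0.76) = +0.44 V, with n = 2 electrons transferred.
Balancing gives Pt^2+(aq) + 2 Fe^2+(aq) → Pt(s) + 2 Fe^3+(aq); hence Q = [Fe^3+(aq)]^2 / ([Pt^2+(aq)]·[Fe^2+(aq)]^2) = 0.433 (log Q = −0.363).
By the Nernst equation, E = +0.44 − (0.0592/2)·(−0.363) = +0.451 V.

+0.451 V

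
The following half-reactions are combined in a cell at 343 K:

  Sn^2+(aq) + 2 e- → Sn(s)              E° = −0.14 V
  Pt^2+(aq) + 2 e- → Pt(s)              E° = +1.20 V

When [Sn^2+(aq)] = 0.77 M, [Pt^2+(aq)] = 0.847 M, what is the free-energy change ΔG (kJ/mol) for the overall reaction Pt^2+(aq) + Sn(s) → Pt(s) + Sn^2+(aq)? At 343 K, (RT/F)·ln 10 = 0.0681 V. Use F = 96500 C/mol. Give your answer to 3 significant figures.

The standard cell potential is +1.20 − (−0.14) = +1.34 V, with n = 2 electrons in the balanced equation.
The reaction quotient is [Sn^2+(aq)] / [Pt^2+(aq)] = 0.909; by Nernst, E = +1.34 − (0.0681/2)(−0.041) = +1.3414 V.
Finally ΔG = −nFE = −(2)(96500 C/mol)(+1.3414 V) = −259 kJ/mol.

−259 kJ/mol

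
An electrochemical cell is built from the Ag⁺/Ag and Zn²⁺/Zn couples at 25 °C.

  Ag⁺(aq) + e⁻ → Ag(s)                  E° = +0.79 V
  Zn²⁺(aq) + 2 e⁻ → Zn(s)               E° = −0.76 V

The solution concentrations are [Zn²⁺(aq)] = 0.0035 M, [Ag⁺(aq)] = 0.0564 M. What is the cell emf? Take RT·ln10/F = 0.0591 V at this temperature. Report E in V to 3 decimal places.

+1.549 V

The Ag⁺/Ag couple has the more positive E°, so it is the cathode; Zn²⁺/Zn is the anode.
The standard potential is +0.79 − (−0.76) = +1.55 V and the balanced reaction transfers n = 2 electrons.
Balancing gives 2 Ag⁺(aq) + Zn(s) → 2 Ag(s) + Zn²⁺(aq); hence Q = [Zn²⁺(aq)] / [Ag⁺(aq)]^2 = 1.1 (log Q = 0.042).
By the Nernst equation, E = +1.55 − (0.0591/2)·(0.042) = +1.549 V.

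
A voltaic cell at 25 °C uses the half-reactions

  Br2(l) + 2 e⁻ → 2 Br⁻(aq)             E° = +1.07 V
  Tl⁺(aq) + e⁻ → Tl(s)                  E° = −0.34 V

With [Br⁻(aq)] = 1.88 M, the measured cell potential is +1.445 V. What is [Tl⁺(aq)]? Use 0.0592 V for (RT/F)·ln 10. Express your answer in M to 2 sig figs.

0.14 M

With Br₂/Br⁻ at the cathode and Tl⁺/Tl at the anode, E°cell = +1.07 − (−0.34) = +1.41 V (n = 2).
Since E = E° − (0.0592/n)·log Q, log Q = n(E° − E)/0.0592 = −1.182.
The balanced reaction is Br2(l) + 2 Tl(s) → 2 Br⁻(aq) + 2 Tl⁺(aq), so Q = [Br⁻(aq)]^2·[Tl⁺(aq)]^2.
Isolating [Tl⁺(aq)] in Q = 10^{−1.182} yields log [Tl⁺(aq)] = −0.865, i.e. 0.14 M.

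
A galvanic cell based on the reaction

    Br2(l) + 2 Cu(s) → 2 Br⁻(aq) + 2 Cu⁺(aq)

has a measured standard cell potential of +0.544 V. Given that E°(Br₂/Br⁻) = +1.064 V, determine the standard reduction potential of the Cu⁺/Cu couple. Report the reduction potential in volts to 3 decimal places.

+0.520 V

In the reaction as written the Br₂/Br⁻ couple is reduced (cathode) and Cu⁺/Cu is oxidized (anode), so E°cell = E°(Br₂/Br⁻) − E°(Cu⁺/Cu).
E°(Cu⁺/Cu) = E°(cathode) − E°cell = +1.064 − (+0.544) = +0.520 V.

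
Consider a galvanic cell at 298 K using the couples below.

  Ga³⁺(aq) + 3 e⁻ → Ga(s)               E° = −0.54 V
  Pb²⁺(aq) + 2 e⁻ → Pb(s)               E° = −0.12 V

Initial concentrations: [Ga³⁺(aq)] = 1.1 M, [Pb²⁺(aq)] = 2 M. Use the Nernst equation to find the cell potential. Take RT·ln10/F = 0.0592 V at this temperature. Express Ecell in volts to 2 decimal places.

+0.43 V

Since E°(Pb²⁺/Pb) > E°(Ga³⁺/Ga), Pb²⁺/Pb serves as the cathode.
E°cell = E°cat − E°an = −0.12 − (−0.54) = +0.42 V; n = 6.
For the overall reaction 3 Pb²⁺(aq) + 2 Ga(s) → 3 Pb(s) + 2 Ga³⁺(aq), Q = [Ga³⁺(aq)]^2 / [Pb²⁺(aq)]^3 = 0.151, giving log Q = −0.820.
E = E° − (0.0592/n)·log Q = +0.42 − (0.0592/6)(−0.820) = +0.43 V.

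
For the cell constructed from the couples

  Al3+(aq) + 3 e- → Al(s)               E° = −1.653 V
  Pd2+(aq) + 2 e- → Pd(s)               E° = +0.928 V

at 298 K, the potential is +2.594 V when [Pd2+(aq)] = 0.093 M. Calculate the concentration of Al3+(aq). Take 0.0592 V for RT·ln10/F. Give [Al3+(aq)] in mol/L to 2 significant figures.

The Pd²⁺/Pd couple has the larger reduction potential, so it is the cathode: E°cell = +0.928 − (−1.653) = +2.581 V and n = 6.
Rearranging E = E° − (0.0592/n)·log Q gives log Q = 6(+2.581 − (+2.594))/0.0592 = −1.318.
The balanced reaction is 3 Pd2+(aq) + 2 Al(s) → 3 Pd(s) + 2 Al3+(aq), so Q = [Al3+(aq)]^2 / [Pd2+(aq)]^3.
Substituting the known concentrations and solving, log [Al3+(aq)] = −2.206 and [Al3+(aq)] = 0.0062 M.

0.0062 M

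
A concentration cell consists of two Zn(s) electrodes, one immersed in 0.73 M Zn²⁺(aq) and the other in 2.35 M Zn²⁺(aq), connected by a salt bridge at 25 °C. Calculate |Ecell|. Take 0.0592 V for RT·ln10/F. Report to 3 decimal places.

0.015 V

For a concentration cell E°cell = 0, since both electrodes use the same couple.
The compartment with the higher Zn²⁺(aq) concentration (2.35 M) acts as the cathode; ions are reduced there and produced at the dilute (0.73 M) anode.
With n = 2, Ecell = −(0.0592/2)·log([dilute]/[conc]) = −(0.0592/2)·log(0.73/2.35) = +0.015 V.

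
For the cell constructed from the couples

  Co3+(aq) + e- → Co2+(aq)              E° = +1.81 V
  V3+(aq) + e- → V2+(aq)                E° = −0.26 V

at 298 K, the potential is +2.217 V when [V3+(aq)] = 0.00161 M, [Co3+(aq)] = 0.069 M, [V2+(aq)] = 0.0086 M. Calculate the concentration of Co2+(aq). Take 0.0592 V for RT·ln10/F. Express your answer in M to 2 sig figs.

0.0012 M

The Co³⁺/Co²⁺ couple has the larger reduction potential, so it is the cathode: E°cell = +1.81 − (−0.26) = +2.07 V and n = 1.
From the Nernst equation, log Q = n(E° − E)/0.0592 = 1·(+2.07 − (+2.217))/0.0592 = −2.483.
For Co3+(aq) + V2+(aq) → Co2+(aq) + V3+(aq), the reaction quotient is Q = ([Co2+(aq)]·[V3+(aq)]) / ([Co3+(aq)]·[V2+(aq)]).
Isolating [Co2+(aq)] in Q = 10^{−2.483} yields log [Co2+(aq)] = −2.916, i.e. 0.0012 M.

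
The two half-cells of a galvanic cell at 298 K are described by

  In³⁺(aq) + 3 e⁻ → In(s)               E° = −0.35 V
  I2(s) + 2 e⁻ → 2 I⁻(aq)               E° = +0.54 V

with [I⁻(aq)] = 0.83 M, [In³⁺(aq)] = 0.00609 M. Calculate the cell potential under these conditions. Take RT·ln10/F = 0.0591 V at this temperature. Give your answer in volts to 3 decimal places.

Since E°(I₂/I⁻) > E°(In³⁺/In), I₂/I⁻ serves as the cathode.
The standard potential is +0.54 − (−0.35) = +0.89 V and the balanced reaction transfers n = 6 electrons.
The balanced reaction is 3 I2(s) + 2 In(s) → 6 I⁻(aq) + 2 In³⁺(aq), so Q = [I⁻(aq)]^6·[In³⁺(aq)]^2 = 1.21×10^−5 and log Q = −4.916.
E = E° − (0.0591/n)·log Q = +0.89 − (0.0591/6)(−4.916) = +0.938 V.

+0.938 V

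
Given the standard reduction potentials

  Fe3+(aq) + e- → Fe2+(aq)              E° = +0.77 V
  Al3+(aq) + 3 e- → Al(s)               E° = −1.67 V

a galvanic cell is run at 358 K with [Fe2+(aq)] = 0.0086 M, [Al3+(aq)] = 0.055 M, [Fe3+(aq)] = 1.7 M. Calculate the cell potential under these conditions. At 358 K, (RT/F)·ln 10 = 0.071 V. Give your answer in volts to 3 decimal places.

Fe³⁺/Fe²⁺ is reduced (cathode, E° = +0.77 V) and Al³⁺/Al is oxidized (anode).
E°cell = E°cat − E°an = +0.77 − (−1.67) = +2.44 V; n = 3.
For the overall reaction 3 Fe3+(aq) + Al(s) → 3 Fe2+(aq) + Al3+(aq), Q = ([Fe2+(aq)]^3·[Al3+(aq)]) / [Fe3+(aq)]^3 = 7.12×10^−9, giving log Q = −8.147.
By the Nernst equation, E = +2.44 − (0.071/3)·(−8.147) = +2.633 V.

+2.633 V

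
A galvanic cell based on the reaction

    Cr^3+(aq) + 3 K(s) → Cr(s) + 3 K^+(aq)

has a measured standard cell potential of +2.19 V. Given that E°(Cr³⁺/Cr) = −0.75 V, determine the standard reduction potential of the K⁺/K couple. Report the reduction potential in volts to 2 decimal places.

In the reaction as written the Cr³⁺/Cr couple is reduced (cathode) and K⁺/K is oxidized (anode), so E°cell = E°(Cr³⁺/Cr) − E°(K⁺/K).
E°(K⁺/K) = E°(cathode) − E°cell = −0.75 − (+2.19) = −2.94 V.

−2.94 V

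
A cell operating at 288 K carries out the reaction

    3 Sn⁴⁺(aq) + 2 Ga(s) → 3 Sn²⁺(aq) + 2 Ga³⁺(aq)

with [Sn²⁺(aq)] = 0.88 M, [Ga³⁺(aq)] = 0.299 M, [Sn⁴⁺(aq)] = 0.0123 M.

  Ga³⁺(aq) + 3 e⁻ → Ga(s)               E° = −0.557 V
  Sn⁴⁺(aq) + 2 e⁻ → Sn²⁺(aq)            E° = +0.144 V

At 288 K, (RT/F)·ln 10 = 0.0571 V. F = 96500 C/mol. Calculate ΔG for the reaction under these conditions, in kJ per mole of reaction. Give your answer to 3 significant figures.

With Sn⁴⁺/Sn²⁺ reduced at the cathode, E°cell = +0.144 − (−0.557) = +0.701 V and n = 6.
The reaction quotient is ([Sn²⁺(aq)]^3·[Ga³⁺(aq)]^2) / [Sn⁴⁺(aq)]^3 = 3.27×10^4; by Nernst, E = +0.701 − (0.0571/6)(4.515) = +0.6580 V.
ΔG = −nFE = −(6)(96500)(+0.6580) J/mol = −381 kJ/mol.

−381 kJ/mol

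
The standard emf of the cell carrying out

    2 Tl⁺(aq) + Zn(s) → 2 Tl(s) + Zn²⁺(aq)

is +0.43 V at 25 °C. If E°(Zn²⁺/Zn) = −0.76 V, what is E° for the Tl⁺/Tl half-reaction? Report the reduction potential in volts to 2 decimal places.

−0.33 V

In the reaction as written the Tl⁺/Tl couple is reduced (cathode) and Zn²⁺/Zn is oxidized (anode), so E°cell = E°(Tl⁺/Tl) − E°(Zn²⁺/Zn).
E°(Tl⁺/Tl) = E°cell + E°(anode) = +0.43 + (−0.76) = −0.33 V.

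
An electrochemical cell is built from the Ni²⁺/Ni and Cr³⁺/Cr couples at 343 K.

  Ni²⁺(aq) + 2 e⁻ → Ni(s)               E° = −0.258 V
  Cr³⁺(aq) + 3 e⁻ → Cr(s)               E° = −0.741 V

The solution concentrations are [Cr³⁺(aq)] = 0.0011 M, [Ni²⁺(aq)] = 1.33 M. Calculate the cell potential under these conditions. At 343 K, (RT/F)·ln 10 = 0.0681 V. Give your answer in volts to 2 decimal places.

+0.55 V

The Ni²⁺/Ni couple has the more positive E°, so it is the cathode; Cr³⁺/Cr is the anode.
E°cell = −0.258 − (−0.741) = +0.483 V, with n = 6 electrons transferred.
Balancing gives 3 Ni²⁺(aq) + 2 Cr(s) → 3 Ni(s) + 2 Cr³⁺(aq); hence Q = [Cr³⁺(aq)]^2 / [Ni²⁺(aq)]^3 = 5.14×10^−7 (log Q = −6.289).
E = E° − (0.0681/n)·log Q = +0.483 − (0.0681/6)(−6.289) = +0.55 V.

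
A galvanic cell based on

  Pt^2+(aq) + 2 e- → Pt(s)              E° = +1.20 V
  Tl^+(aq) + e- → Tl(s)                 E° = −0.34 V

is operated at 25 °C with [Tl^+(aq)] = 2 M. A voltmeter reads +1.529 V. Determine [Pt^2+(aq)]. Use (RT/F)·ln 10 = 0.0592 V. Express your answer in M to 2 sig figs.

1.7 M

With Pt²⁺/Pt at the cathode and Tl⁺/Tl at the anode, E°cell = +1.20 − (−0.34) = +1.54 V (n = 2).
Rearranging E = E° − (0.0592/n)·log Q gives log Q = 2(+1.54 − (+1.529))/0.0592 = 0.372.
For Pt^2+(aq) + 2 Tl(s) → Pt(s) + 2 Tl^+(aq), the reaction quotient is Q = [Tl^+(aq)]^2 / [Pt^2+(aq)].
Substituting the known concentrations and solving, log [Pt^2+(aq)] = 0.230 and [Pt^2+(aq)] = 1.7 M.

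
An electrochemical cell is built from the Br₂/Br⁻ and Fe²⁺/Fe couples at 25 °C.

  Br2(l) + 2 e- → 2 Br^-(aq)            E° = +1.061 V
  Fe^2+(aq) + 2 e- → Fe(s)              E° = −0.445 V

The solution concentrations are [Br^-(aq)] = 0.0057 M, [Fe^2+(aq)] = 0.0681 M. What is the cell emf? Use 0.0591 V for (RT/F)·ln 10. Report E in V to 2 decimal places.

Since E°(Br₂/Br⁻) > E°(Fe²⁺/Fe), Br₂/Br⁻ serves as the cathode.
E°cell = +1.061 − (−0.445) = +1.506 V, with n = 2 electrons transferred.
For the overall reaction Br2(l) + Fe(s) → 2 Br^-(aq) + Fe^2+(aq), Q = [Br^-(aq)]^2·[Fe^2+(aq)] = 2.21×10^−6, giving log Q = −5.655.
E = E° − (0.0591/n)·log Q = +1.506 − (0.0591/2)(−5.655) = +1.67 V.

+1.67 V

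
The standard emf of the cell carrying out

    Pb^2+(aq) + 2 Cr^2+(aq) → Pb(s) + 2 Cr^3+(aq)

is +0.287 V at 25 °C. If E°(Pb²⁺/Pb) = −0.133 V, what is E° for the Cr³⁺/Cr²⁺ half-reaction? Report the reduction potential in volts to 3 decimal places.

In the reaction as written the Pb²⁺/Pb couple is reduced (cathode) and Cr³⁺/Cr²⁺ is oxidized (anode), so E°cell = E°(Pb²⁺/Pb) − E°(Cr³⁺/Cr²⁺).
E°(Cr³⁺/Cr²⁺) = E°(cathode) − E°cell = −0.133 − (+0.287) = −0.420 V.

−0.420 V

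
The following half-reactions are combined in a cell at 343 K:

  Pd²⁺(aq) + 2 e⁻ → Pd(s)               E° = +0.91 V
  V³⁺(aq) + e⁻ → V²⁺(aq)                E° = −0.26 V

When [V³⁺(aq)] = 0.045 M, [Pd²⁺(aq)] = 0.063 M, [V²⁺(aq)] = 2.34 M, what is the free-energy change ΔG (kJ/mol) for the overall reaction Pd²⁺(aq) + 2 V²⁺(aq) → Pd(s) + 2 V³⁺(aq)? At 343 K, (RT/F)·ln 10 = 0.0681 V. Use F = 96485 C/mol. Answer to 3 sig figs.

E°cell = +0.91 − (−0.26) = +1.17 V; the balanced reaction transfers n = 2 electrons.
The reaction quotient is [V³⁺(aq)]^2 / ([Pd²⁺(aq)]·[V²⁺(aq)]^2) = 0.00587; by Nernst, E = +1.17 − (0.0681/2)(−2.231) = +1.2460 V.
Finally ΔG = −nFE = −(2)(96485 C/mol)(+1.2460 V) = −240 kJ/mol.

−240 kJ/mol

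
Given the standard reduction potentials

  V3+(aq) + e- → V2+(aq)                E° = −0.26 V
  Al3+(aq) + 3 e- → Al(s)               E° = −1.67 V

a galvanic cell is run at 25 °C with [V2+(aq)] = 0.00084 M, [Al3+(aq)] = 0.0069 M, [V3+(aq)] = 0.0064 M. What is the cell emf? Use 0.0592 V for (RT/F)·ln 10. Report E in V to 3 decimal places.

Since E°(V³⁺/V²⁺) > E°(Al³⁺/Al), V³⁺/V²⁺ serves as the cathode.
The standard potential is −0.26 − (−1.67) = +1.41 V and the balanced reaction transfers n = 3 electrons.
Balancing gives 3 V3+(aq) + Al(s) → 3 V2+(aq) + Al3+(aq); hence Q = ([V2+(aq)]^3·[Al3+(aq)]) / [V3+(aq)]^3 = 1.56×10^−5 (log Q = −4.807).
Applying E = E° − (RT ln10/nF)·log Q gives +1.41 − (0.0592/3)(−4.807) = +1.505 V.

+1.505 V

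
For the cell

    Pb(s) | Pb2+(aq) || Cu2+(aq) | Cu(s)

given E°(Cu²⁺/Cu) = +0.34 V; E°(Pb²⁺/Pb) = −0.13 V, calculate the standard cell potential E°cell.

By convention the left-hand electrode in cell notation is the anode (oxidation) and the right-hand electrode is the cathode (reduction).
E°cell = E°(right) − E°(left) = +0.34 − (−0.13) = +0.47 V.

+0.47 V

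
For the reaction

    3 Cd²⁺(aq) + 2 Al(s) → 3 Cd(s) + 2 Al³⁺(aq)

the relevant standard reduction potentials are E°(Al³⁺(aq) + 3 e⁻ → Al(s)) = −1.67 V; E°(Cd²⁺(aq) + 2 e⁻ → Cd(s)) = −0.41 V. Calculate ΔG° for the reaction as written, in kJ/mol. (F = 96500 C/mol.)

−730 kJ/mol

In the reaction as written Cd²⁺(aq) is reduced, so the Cd²⁺/Cd couple is the cathode and Al³⁺/Al is the anode.
E°cell = −0.41 − (−1.67) = +1.26 V; balancing electrons gives n = 6.
ΔG° = −nFE°cell = −(6)(96500)(+1.26) J/mol = −730 kJ/mol.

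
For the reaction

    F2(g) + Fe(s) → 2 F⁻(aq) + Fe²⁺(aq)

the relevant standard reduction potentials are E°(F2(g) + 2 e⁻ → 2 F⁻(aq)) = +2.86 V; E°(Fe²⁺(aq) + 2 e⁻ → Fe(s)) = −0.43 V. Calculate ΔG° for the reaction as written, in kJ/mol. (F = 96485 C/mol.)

In the reaction as written F2(g) is reduced, so the F₂/F⁻ couple is the cathode and Fe²⁺/Fe is the anode.
E°cell = +2.86 − (−0.43) = +3.29 V; balancing electrons gives n = 2.
ΔG° = −nFE°cell = −(2)(96485)(+3.29) J/mol = −635 kJ/mol.

−635 kJ/mol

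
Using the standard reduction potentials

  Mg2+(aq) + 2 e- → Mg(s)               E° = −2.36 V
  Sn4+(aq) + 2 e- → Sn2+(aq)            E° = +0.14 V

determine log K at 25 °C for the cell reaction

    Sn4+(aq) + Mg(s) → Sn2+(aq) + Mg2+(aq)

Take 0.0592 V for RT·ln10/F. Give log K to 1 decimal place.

The Sn⁴⁺/Sn²⁺ couple is reduced (cathode); E°cell = +0.14 − (−2.36) = +2.50 V with n = 2.
At equilibrium E = 0, so log K = nE°cell / 0.0592 = (2)(+2.50) / 0.0592 = 84.5.

log K = 84.5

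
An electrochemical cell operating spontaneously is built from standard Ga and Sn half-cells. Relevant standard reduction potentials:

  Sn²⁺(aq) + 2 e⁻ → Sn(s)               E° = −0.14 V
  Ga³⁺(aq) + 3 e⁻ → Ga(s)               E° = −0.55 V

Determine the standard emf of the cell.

+0.41 V

The Sn²⁺/Sn couple has the higher E°, so Sn ion is reduced (cathode) and Ga is oxidized (anode).
E°cell = E°(cathode) − E°(anode) = −0.14 − (−0.55) = +0.41 V.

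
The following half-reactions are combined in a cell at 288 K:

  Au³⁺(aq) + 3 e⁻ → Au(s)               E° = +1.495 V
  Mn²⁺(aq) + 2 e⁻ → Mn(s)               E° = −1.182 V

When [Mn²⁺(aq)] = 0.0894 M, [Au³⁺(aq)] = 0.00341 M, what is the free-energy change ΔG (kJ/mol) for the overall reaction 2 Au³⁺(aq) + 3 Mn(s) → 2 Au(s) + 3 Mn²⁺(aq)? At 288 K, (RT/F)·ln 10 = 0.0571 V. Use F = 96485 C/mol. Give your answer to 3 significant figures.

E°cell = +1.495 − (−1.182) = +2.677 V; the balanced reaction transfers n = 6 electrons.
Q = [Mn²⁺(aq)]^3 / [Au³⁺(aq)]^2 = 61.4, so log Q = 1.789 and E = +2.677 − (0.0571/6)(1.789) = +2.6600 V.
ΔG = −nFE = −(6)(96485)(+2.6600) J/mol = −1540 kJ/mol.

−1540 kJ/mol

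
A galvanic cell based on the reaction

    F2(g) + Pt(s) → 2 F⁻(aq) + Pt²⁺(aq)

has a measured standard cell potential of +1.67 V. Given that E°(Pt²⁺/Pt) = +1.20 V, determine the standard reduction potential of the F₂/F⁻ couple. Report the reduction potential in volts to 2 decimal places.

In the reaction as written the F₂/F⁻ couple is reduced (cathode) and Pt²⁺/Pt is oxidized (anode), so E°cell = E°(F₂/F⁻) − E°(Pt²⁺/Pt).
E°(F₂/F⁻) = E°cell + E°(anode) = +1.67 + (+1.20) = +2.87 V.

+2.87 V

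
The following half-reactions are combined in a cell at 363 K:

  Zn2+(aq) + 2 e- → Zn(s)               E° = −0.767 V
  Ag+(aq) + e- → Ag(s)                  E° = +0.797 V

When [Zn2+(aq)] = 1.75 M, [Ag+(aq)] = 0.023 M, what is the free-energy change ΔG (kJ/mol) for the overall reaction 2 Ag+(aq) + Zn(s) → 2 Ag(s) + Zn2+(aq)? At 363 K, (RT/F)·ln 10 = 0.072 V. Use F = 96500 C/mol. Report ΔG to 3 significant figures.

The standard cell potential is +0.797 − (−0.767) = +1.564 V, with n = 2 electrons in the balanced equation.
Here Q = [Zn2+(aq)] / [Ag+(aq)]^2 = 3.31×10^3 (log Q = 3.520), giving E = +1.564 − (0.072/2)·(3.520) = +1.4373 V.
Finally ΔG = −nFE = −(2)(96500 C/mol)(+1.4373 V) = −277 kJ/mol.

−277 kJ/mol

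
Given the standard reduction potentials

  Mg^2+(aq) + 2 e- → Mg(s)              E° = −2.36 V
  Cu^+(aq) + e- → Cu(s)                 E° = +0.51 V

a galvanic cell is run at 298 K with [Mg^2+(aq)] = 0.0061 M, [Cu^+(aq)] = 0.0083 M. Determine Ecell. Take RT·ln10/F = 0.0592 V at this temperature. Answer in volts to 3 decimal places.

+2.812 V

Cu⁺/Cu is reduced (cathode, E° = +0.51 V) and Mg²⁺/Mg is oxidized (anode).
E°cell = +0.51 − (−2.36) = +2.87 V, with n = 2 electrons transferred.
Balancing gives 2 Cu^+(aq) + Mg(s) → 2 Cu(s) + Mg^2+(aq); hence Q = [Mg^2+(aq)] / [Cu^+(aq)]^2 = 88.5 (log Q = 1.947).
By the Nernst equation, E = +2.87 − (0.0592/2)·(1.947) = +2.812 V.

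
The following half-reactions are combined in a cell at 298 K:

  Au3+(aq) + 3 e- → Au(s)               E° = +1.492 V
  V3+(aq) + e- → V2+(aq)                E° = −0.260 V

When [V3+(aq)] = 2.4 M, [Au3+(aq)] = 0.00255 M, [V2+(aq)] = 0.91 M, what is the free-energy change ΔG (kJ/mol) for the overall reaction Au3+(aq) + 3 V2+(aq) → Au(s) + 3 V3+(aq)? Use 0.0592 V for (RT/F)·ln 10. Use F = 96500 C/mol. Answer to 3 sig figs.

The standard cell potential is +1.492 − (−0.260) = +1.752 V, with n = 3 electrons in the balanced equation.
The reaction quotient is [V3+(aq)]^3 / ([Au3+(aq)]·[V2+(aq)]^3) = 7.19×10^3; by Nernst, E = +1.752 − (0.0592/3)(3.857) = +1.6759 V.
Then ΔG = −nFE = −3 × 96500 × +1.6759 J/mol = −485 kJ/mol.

−485 kJ/mol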